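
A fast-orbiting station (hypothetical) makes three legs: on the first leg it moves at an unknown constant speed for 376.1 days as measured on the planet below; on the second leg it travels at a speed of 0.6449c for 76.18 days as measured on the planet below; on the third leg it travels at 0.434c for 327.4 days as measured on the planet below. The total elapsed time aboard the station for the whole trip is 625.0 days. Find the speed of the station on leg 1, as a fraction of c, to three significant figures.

β = 0.691

Leg 1: speed unknown; τ_1 = 376.1/γ_1.
Leg 2: γ = 1/√(1 − 0.6449²) = 1/√0.5841 = 1.308; τ_2 = 76.18/1.308 = 58.22 days.
Leg 3: γ = 1/√(1 − 0.434²) = 1/√0.8116 = 1.110; τ_3 = 327.4/1.110 = 295.0 days.
Total proper time: τ_1 + 58.22 + 295.0 = 625.0, so τ_1 = 625.0 − 353.2 = 271.8 days.
γ_1 = 376.1/271.8 = 1.384; β = √(1 − 1/γ²) = √0.4777.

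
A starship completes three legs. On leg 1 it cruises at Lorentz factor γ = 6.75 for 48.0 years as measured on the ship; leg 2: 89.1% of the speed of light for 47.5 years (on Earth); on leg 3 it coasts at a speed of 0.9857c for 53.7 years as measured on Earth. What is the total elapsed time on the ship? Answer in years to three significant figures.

Leg 1: 48.0 years is already measured on the ship.
Leg 2: β = 0.891; γ = 1/√(1 − 0.891²) = 1/√0.2061 = 2.203; τ_2 = 47.5/2.203 = 21.57 years.
Leg 3: γ = 1/√(1 − 0.9857²) = 1/√0.02840 = 5.934; τ_3 = 53.7/5.934 = 9.049 years.
Total: 48.00 + 21.57 + 9.049 years.

τ = 78.6 years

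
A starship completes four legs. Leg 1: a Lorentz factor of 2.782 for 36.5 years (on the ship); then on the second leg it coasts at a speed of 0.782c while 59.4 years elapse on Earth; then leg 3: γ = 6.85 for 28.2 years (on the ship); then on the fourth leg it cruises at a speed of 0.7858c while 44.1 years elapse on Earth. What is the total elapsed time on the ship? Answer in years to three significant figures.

Leg 1: 36.5 years is already measured on the ship.
Leg 2: γ = 1/√(1 − 0.782²) = 1/√0.3885 = 1.604; τ_2 = 59.4/1.604 = 37.02 years.
Leg 3: 28.2 years is already measured on the ship.
Leg 4: γ = 1/√(1 − 0.7858²) = 1/√0.3825 = 1.617; τ_4 = 44.1/1.617 = 27.27 years.
Total: 36.50 + 37.02 + 28.20 + 27.27 years.

τ = 129 years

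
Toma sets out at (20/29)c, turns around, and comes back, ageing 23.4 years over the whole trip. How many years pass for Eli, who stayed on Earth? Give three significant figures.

Δt = 32.3 years

γ = 1/√(1 − (20/29)²) = 29/21 ≈ 1.381
Earth-frame duration is the dilated interval: Δt = γτ = 1.381 × 23.4 years.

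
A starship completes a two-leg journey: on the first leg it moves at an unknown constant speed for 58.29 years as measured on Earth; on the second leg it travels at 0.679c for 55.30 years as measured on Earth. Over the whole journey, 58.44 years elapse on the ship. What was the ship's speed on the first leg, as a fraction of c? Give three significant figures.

β = 0.952

Leg 1: speed unknown; τ_1 = 58.29/γ_1.
Leg 2: γ = 1/√(1 − 0.679²) = 1/√0.5390 = 1.362; τ_2 = 55.30/1.362 = 40.60 years.
Total proper time: τ_1 + 40.60 = 58.44, so τ_1 = 58.44 − 40.60 = 17.84 years.
γ_1 = 58.29/17.84 = 3.267; β = √(1 − 1/γ²) = √0.9063.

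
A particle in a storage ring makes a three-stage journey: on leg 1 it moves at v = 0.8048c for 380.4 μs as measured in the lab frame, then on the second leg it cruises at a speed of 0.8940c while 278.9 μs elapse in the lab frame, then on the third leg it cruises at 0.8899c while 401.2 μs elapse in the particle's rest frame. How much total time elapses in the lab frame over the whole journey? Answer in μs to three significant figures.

Δt = 1540 μs

Leg 1: 380.4 μs is already measured in the lab frame.
Leg 2: 278.9 μs is already measured in the lab frame.
Leg 3: γ = 1/√(1 − 0.8899²) = 1/√0.2081 = 2.192; Δt_3 = 2.192 × 401.2 = 879.5 μs.
Total: 380.4 + 278.9 + 879.5 μs.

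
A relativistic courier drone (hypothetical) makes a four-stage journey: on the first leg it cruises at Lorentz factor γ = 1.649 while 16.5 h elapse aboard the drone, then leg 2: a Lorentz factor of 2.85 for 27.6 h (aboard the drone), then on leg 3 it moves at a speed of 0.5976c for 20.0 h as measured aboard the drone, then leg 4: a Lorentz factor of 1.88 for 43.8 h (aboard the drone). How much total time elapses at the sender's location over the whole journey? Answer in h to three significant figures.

Leg 1: γ = 1.649; Δt_1 = 1.649 × 16.5 = 27.21 h.
Leg 2: γ = 2.85; Δt_2 = 2.850 × 27.6 = 78.66 h.
Leg 3: γ = 1/√(1 − 0.5976²) = 1/√0.6429 = 1.247; Δt_3 = 1.247 × 20.0 = 24.94 h.
Leg 4: γ = 1.88; Δt_4 = 1.880 × 43.8 = 82.34 h.
Total: 27.21 + 78.66 + 24.94 + 82.34 h.

Δt = 213 h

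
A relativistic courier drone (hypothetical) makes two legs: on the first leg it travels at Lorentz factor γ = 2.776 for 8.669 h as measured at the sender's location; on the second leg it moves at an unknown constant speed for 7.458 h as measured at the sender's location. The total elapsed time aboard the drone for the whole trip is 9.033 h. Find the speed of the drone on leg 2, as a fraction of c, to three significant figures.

Leg 1: γ = 2.776; τ_1 = 8.669/2.776 = 3.123 h.
Leg 2: speed unknown; τ_2 = 7.458/γ_2.
Total proper time: 3.123 + τ_2 = 9.033, so τ_2 = 9.033 − 3.123 = 5.910 h.
γ_2 = 7.458/5.910 = 1.262; β = √(1 − 1/γ²) = √0.3720.

β = 0.610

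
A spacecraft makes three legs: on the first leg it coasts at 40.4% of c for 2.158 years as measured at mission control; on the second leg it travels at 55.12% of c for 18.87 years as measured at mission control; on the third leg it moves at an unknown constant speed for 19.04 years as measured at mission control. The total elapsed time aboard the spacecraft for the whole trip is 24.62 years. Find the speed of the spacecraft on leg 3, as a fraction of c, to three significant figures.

β = 0.932

Leg 1: β = 0.404; γ = 1/√(1 − 0.404²) = 1/√0.8368 = 1.093; τ_1 = 2.158/1.093 = 1.974 years.
Leg 2: β = 0.5512; γ = 1/√(1 − 0.5512²) = 1/√0.6962 = 1.199; τ_2 = 18.87/1.199 = 15.74 years.
Leg 3: speed unknown; τ_3 = 19.04/γ_3.
Total proper time: 1.974 + 15.74 + τ_3 = 24.62, so τ_3 = 24.62 − 17.72 = 6.901 years.
γ_3 = 19.04/6.901 = 2.759; β = √(1 − 1/γ²) = √0.8686.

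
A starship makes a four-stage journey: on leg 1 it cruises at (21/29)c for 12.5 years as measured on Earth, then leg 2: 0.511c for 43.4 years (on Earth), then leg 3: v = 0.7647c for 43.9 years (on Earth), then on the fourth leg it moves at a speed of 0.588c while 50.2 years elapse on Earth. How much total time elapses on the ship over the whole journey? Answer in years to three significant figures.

τ = 115 years

Leg 1: γ = 1/√(1 − (21/29)²) = 29/20 = 1.450; τ_1 = 12.5/1.450 = 8.621 years.
Leg 2: γ = 1/√(1 − 0.511²) = 1/√0.7389 = 1.163; τ_2 = 43.4/1.163 = 37.31 years.
Leg 3: γ = 1/√(1 − 0.7647²) = 1/√0.4152 = 1.552; τ_3 = 43.9/1.552 = 28.29 years.
Leg 4: γ = 1/√(1 − 0.588²) = 1/√0.6543 = 1.236; τ_4 = 50.2/1.236 = 40.60 years.
Total: 8.621 + 37.31 + 28.29 + 40.60 years.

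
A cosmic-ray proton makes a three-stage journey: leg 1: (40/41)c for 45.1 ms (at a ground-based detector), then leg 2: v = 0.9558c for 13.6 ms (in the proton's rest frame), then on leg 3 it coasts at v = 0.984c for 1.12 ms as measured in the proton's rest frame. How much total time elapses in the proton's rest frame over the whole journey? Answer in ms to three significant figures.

Leg 1: γ = 1/√(1 − (40/41)²) = 41/9 ≈ 4.556; τ_1 = 45.1/4.556 = 9.900 ms.
Leg 2: 13.6 ms is already measured in the proton's rest frame.
Leg 3: 1.12 ms is already measured in the proton's rest frame.
Total: 9.900 + 13.60 + 1.120 ms.

τ = 24.6 ms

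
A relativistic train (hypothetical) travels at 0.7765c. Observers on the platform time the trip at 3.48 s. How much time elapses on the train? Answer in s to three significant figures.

τ = 2.19 s

γ = 1/√(1 − 0.7765²) = 1/√0.3970 = 1.587
The interval measured on the platform is the dilated one; the clock on the train measures the proper time τ = Δt/γ = 3.48/1.587 s.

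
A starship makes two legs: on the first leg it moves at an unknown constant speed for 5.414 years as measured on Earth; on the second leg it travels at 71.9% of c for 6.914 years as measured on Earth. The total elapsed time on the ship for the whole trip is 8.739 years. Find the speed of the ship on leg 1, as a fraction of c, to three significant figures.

Leg 1: speed unknown; τ_1 = 5.414/γ_1.
Leg 2: β = 0.719; γ = 1/√(1 − 0.719²) = 1/√0.4830 = 1.439; τ_2 = 6.914/1.439 = 4.805 years.
Total proper time: τ_1 + 4.805 = 8.739, so τ_1 = 8.739 − 4.805 = 3.934 years.
γ_1 = 5.414/3.934 = 1.376; β = √(1 − 1/γ²) = √0.4721.

β = 0.687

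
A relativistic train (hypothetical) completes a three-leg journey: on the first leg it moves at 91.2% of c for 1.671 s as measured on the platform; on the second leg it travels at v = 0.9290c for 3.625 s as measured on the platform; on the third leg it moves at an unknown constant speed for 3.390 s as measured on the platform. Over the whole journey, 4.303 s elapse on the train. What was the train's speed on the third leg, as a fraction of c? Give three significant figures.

Leg 1: β = 0.912; γ = 1/√(1 − 0.912²) = 1/√0.1683 = 2.438; τ_1 = 1.671/2.438 = 0.6854 s.
Leg 2: γ = 1/√(1 − 0.9290²) = 1/√0.1370 = 2.702; τ_2 = 3.625/2.702 = 1.342 s.
Leg 3: speed unknown; τ_3 = 3.390/γ_3.
Total proper time: 0.6854 + 1.342 + τ_3 = 4.303, so τ_3 = 4.303 − 2.027 = 2.276 s.
γ_3 = 3.390/2.276 = 1.489; β = √(1 − 1/γ²) = √0.5492.

β = 0.741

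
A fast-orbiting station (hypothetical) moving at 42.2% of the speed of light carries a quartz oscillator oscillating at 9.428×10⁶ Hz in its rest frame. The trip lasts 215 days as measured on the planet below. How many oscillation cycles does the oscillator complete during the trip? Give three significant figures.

β = 0.422; γ = 1/√(1 − 0.422²) = 1/√0.8219 = 1.103
The oscillator's own cycle count is N = f × τ where τ is the proper time aboard the station. τ = Δt/γ = 215/1.103 = 194.9 days = 1.684×10⁷ s.
N = 9.428×10⁶ × 1.684×10⁷ = 1.588×10¹⁴.

N = 1.59×10¹⁴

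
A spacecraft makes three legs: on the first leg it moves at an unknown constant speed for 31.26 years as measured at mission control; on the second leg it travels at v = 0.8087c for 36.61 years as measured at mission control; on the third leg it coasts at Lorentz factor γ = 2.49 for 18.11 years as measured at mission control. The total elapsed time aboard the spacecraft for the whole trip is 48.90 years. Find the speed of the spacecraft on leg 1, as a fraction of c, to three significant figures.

Leg 1: speed unknown; τ_1 = 31.26/γ_1.
Leg 2: γ = 1/√(1 − 0.8087²) = 1/√0.3460 = 1.700; τ_2 = 36.61/1.700 = 21.53 years.
Leg 3: γ = 2.49; τ_3 = 18.11/2.490 = 7.273 years.
Total proper time: τ_1 + 21.53 + 7.273 = 48.90, so τ_1 = 48.90 − 28.81 = 20.09 years.
γ_1 = 31.26/20.09 = 1.556; β = √(1 − 1/γ²) = √0.5869.

β = 0.766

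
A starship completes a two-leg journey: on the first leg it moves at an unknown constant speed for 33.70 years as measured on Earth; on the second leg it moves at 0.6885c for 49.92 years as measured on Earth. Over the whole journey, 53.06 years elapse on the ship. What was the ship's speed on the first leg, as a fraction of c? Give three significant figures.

β = 0.866

Leg 1: speed unknown; τ_1 = 33.70/γ_1.
Leg 2: γ = 1/√(1 − 0.6885²) = 1/√0.5260 = 1.379; τ_2 = 49.92/1.379 = 36.20 years.
Total proper time: τ_1 + 36.20 = 53.06, so τ_1 = 53.06 − 36.20 = 16.86 years.
γ_1 = 33.70/16.86 = 1.999; β = √(1 − 1/γ²) = √0.7498.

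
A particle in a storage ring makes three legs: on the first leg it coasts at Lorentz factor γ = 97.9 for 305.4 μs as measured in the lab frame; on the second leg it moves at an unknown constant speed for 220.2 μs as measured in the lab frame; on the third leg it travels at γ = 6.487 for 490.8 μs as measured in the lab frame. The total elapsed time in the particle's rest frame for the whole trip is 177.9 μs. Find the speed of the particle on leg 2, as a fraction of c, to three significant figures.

Leg 1: γ = 97.9; τ_1 = 305.4/97.90 = 3.120 μs.
Leg 2: speed unknown; τ_2 = 220.2/γ_2.
Leg 3: γ = 6.487; τ_3 = 490.8/6.487 = 75.66 μs.
Total proper time: 3.120 + τ_2 + 75.66 = 177.9, so τ_2 = 177.9 − 78.78 = 99.12 μs.
γ_2 = 220.2/99.12 = 2.222; β = √(1 − 1/γ²) = √0.7974.

β = 0.893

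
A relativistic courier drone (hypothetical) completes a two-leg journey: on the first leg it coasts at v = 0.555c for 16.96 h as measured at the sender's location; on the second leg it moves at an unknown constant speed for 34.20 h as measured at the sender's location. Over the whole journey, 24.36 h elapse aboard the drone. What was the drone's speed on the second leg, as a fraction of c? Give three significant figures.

β = 0.954

Leg 1: γ = 1/√(1 − 0.555²) = 1/√0.6920 = 1.202; τ_1 = 16.96/1.202 = 14.11 h.
Leg 2: speed unknown; τ_2 = 34.20/γ_2.
Total proper time: 14.11 + τ_2 = 24.36, so τ_2 = 24.36 − 14.11 = 10.25 h.
γ_2 = 34.20/10.25 = 3.336; β = √(1 − 1/γ²) = √0.9101.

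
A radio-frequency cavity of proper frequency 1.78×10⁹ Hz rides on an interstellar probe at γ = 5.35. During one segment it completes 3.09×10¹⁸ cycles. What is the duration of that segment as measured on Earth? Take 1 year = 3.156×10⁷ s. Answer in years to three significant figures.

Δt = 294 years

γ = 5.35
Proper time for N cycles: τ = N/f = 3.09×10¹⁸/(1.78×10⁹) = 1.736×10⁹ s = 55.00 years.
Lab-frame duration Δt = γτ = 5.350 × 55.00 = 294.3 years.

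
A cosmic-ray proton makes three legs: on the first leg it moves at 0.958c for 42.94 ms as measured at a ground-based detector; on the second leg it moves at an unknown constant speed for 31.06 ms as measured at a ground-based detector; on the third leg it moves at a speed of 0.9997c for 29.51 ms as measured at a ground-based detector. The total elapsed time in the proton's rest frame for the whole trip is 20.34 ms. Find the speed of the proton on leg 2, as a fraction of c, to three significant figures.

Leg 1: γ = 1/√(1 − 0.958²) = 1/√0.08224 = 3.487; τ_1 = 42.94/3.487 = 12.31 ms.
Leg 2: speed unknown; τ_2 = 31.06/γ_2.
Leg 3: γ = 1/√(1 − 0.9997²) = 1/√5.999×10⁻⁴ = 40.83; τ_3 = 29.51/40.83 = 0.7228 ms.
Total proper time: 12.31 + τ_2 + 0.7228 = 20.34, so τ_2 = 20.34 − 13.04 = 7.303 ms.
γ_2 = 31.06/7.303 = 4.253; β = √(1 − 1/γ²) = √0.9447.

β = 0.972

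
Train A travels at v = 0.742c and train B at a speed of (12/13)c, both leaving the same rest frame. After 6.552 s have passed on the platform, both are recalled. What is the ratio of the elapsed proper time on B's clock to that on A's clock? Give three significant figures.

A: γ = 1/√(1 − 0.742²) = 1/√0.4494 = 1.492. B: γ = 1/√(1 − (12/13)²) = 13/5 = 2.600.
τ_A/τ_B = γ_B/γ_A = 2.600/1.492 = 1.743, so τ_B/τ_A = 0.5737.

τ_B/τ_A = 0.574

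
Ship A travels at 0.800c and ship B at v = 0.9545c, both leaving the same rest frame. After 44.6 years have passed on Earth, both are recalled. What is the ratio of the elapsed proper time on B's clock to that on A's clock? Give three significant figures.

τ_B/τ_A = 0.497

A: γ = 1/√(1 − 0.800²) = 5/3 ≈ 1.667. B: γ = 1/√(1 − 0.9545²) = 1/√0.08893 = 3.353.
τ_A/τ_B = γ_B/γ_A = 3.353/1.667 = 2.012, so τ_B/τ_A = 0.4970.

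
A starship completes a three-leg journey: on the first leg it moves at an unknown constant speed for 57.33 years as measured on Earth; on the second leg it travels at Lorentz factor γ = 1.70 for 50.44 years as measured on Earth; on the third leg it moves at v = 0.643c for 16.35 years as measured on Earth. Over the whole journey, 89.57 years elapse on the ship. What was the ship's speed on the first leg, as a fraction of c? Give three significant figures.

β = 0.563

Leg 1: speed unknown; τ_1 = 57.33/γ_1.
Leg 2: γ = 1.70; τ_2 = 50.44/1.700 = 29.67 years.
Leg 3: γ = 1/√(1 − 0.643²) = 1/√0.5866 = 1.306; τ_3 = 16.35/1.306 = 12.52 years.
Total proper time: τ_1 + 29.67 + 12.52 = 89.57, so τ_1 = 89.57 − 42.19 = 47.38 years.
γ_1 = 57.33/47.38 = 1.210; β = √(1 − 1/γ²) = √0.3171.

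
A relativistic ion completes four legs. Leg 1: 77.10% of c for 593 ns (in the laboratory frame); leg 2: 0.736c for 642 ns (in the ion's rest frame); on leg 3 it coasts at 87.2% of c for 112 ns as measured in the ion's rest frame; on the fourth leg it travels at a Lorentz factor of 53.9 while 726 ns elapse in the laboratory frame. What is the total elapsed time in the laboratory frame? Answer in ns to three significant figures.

Leg 1: 593 ns is already measured in the laboratory frame.
Leg 2: γ = 1/√(1 − 0.736²) = 1/√0.4583 = 1.477; Δt_2 = 1.477 × 642 = 948.3 ns.
Leg 3: β = 0.872; γ = 1/√(1 − 0.872²) = 1/√0.2396 = 2.043; Δt_3 = 2.043 × 112 = 228.8 ns.
Leg 4: 726 ns is already measured in the laboratory frame.
Total: 593.0 + 948.3 + 228.8 + 726.0 ns.

Δt = 2500 ns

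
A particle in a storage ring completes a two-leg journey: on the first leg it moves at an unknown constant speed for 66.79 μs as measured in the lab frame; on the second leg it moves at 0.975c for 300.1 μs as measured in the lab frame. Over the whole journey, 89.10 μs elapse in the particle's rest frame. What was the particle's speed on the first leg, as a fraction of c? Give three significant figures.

β = 0.942

Leg 1: speed unknown; τ_1 = 66.79/γ_1.
Leg 2: γ = 1/√(1 − 0.975²) = 1/√0.04938 = 4.500; τ_2 = 300.1/4.500 = 66.68 μs.
Total proper time: τ_1 + 66.68 = 89.10, so τ_1 = 89.10 − 66.68 = 22.42 μs.
γ_1 = 66.79/22.42 = 2.980; β = √(1 − 1/γ²) = √0.8874.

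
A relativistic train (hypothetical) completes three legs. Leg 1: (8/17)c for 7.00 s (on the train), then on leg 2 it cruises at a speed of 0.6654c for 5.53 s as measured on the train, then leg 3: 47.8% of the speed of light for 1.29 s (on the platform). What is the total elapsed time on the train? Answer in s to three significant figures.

τ = 13.7 s

Leg 1: 7.00 s is already measured on the train.
Leg 2: 5.53 s is already measured on the train.
Leg 3: β = 0.478; γ = 1/√(1 − 0.478²) = 1/√0.7715 = 1.138; τ_3 = 1.29/1.138 = 1.133 s.
Total: 7.000 + 5.530 + 1.133 s.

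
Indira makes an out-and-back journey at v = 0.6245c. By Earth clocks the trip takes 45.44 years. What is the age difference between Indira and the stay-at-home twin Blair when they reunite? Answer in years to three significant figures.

γ = 1/√(1 − 0.6245²) = 1/√0.6100 = 1.280
Indira's elapsed proper time: τ = 45.44/1.280 = 35.49 years.
Age gap = Δt − τ = 45.44 − 35.49 years.

Δt − τ = 9.95 years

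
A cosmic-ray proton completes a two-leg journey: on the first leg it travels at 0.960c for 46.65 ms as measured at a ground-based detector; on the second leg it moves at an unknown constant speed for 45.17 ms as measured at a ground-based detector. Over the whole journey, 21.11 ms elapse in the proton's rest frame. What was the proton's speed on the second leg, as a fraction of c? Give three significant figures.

β = 0.984

Leg 1: γ = 1/√(1 − 0.960²) = 1/√0.07840 = 3.571; τ_1 = 46.65/3.571 = 13.06 ms.
Leg 2: speed unknown; τ_2 = 45.17/γ_2.
Total proper time: 13.06 + τ_2 = 21.11, so τ_2 = 21.11 − 13.06 = 8.048 ms.
γ_2 = 45.17/8.048 = 5.613; β = √(1 − 1/γ²) = √0.9683.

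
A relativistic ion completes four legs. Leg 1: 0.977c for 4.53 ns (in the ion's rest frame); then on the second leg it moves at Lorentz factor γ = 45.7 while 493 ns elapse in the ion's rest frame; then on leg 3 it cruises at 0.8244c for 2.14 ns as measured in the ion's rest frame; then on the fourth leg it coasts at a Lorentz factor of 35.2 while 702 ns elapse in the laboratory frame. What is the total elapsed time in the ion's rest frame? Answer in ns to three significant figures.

τ = 520 ns

Leg 1: 4.53 ns is already measured in the ion's rest frame.
Leg 2: 493 ns is already measured in the ion's rest frame.
Leg 3: 2.14 ns is already measured in the ion's rest frame.
Leg 4: γ = 35.2; τ_4 = 702/35.20 = 19.94 ns.
Total: 4.530 + 493.0 + 2.140 + 19.94 ns.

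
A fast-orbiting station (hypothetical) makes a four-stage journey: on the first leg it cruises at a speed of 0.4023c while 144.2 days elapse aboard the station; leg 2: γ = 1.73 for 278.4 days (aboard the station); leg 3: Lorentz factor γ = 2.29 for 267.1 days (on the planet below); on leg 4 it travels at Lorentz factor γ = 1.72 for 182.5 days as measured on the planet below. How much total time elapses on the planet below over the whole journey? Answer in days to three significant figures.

Δt = 1090 days

Leg 1: γ = 1/√(1 − 0.4023²) = 1/√0.8382 = 1.092; Δt_1 = 1.092 × 144.2 = 157.5 days.
Leg 2: γ = 1.73; Δt_2 = 1.730 × 278.4 = 481.6 days.
Leg 3: 267.1 days is already measured on the planet below.
Leg 4: 182.5 days is already measured on the planet below.
Total: 157.5 + 481.6 + 267.1 + 182.5 days.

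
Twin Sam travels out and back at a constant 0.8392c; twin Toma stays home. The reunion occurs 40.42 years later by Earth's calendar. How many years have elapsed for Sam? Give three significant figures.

γ = 1/√(1 − 0.8392²) = 1/√0.2957 = 1.839
Sam's clock measures proper time along the trip: τ = Δt/γ = 40.42/1.839 years.

τ = 22.0 years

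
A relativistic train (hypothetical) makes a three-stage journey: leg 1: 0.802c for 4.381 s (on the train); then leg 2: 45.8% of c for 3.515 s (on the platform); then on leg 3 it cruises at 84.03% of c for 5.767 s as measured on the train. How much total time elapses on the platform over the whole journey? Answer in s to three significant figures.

Leg 1: γ = 1/√(1 − 0.802²) = 1/√0.3568 = 1.674; Δt_1 = 1.674 × 4.381 = 7.334 s.
Leg 2: 3.515 s is already measured on the platform.
Leg 3: β = 0.8403; γ = 1/√(1 − 0.8403²) = 1/√0.2939 = 1.845; Δt_3 = 1.845 × 5.767 = 10.64 s.
Total: 7.334 + 3.515 + 10.64 s.

Δt = 21.5 s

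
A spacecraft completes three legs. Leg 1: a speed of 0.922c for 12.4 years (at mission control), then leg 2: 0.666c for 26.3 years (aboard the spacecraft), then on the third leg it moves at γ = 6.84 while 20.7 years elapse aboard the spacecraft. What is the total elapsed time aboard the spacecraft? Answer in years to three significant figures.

Leg 1: γ = 1/√(1 − 0.922²) = 1/√0.1499 = 2.583; τ_1 = 12.4/2.583 = 4.801 years.
Leg 2: 26.3 years is already measured aboard the spacecraft.
Leg 3: 20.7 years is already measured aboard the spacecraft.
Total: 4.801 + 26.30 + 20.70 years.

τ = 51.8 years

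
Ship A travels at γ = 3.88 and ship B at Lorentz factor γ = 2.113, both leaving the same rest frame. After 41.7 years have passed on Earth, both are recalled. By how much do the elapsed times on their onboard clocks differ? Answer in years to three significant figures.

A: γ = 3.88; τ_A = 41.7/3.880 = 10.75 years.
B: γ = 2.113; τ_B = 41.7/2.113 = 19.73 years.

|τ_A − τ_B| = 8.99 years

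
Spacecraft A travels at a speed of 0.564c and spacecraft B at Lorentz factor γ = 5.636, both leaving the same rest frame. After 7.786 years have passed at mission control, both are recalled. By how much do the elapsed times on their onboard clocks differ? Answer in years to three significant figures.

|τ_A − τ_B| = 5.05 years

A: γ = 1/√(1 − 0.564²) = 1/√0.6819 = 1.211; τ_A = 7.786/1.211 = 6.429 years.
B: γ = 5.636; τ_B = 7.786/5.636 = 1.381 years.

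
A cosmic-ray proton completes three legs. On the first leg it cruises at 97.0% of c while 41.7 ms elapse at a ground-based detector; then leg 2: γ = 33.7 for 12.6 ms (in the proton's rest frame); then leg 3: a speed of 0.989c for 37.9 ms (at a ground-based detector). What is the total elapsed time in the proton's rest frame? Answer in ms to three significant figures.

Leg 1: β = 0.970; γ = 1/√(1 − 0.970²) = 1/√0.05910 = 4.113; τ_1 = 41.7/4.113 = 10.14 ms.
Leg 2: 12.6 ms is already measured in the proton's rest frame.
Leg 3: γ = 1/√(1 − 0.989²) = 1/√0.02188 = 6.761; τ_3 = 37.9/6.761 = 5.606 ms.
Total: 10.14 + 12.60 + 5.606 ms.

τ = 28.3 ms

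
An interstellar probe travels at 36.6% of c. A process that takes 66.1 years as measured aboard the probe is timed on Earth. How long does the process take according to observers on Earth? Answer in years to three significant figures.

Δt = 71.0 years

β = 0.366; γ = 1/√(1 − 0.366²) = 1/√0.8660 = 1.075
The interval measured aboard the probe is the proper time (both events occur at the same place in that frame); the lab-frame interval is Δt = γτ = 1.075 × 66.1 years.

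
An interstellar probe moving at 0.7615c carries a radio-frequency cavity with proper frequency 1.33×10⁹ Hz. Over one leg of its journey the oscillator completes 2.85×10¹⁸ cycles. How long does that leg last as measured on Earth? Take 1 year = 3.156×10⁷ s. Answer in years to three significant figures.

γ = 1/√(1 − 0.7615²) = 1/√0.4201 = 1.543
Proper time for N cycles: τ = N/f = 2.85×10¹⁸/(1.33×10⁹) = 2.143×10⁹ s = 67.90 years.
Lab-frame duration Δt = γτ = 1.543 × 67.90 = 104.8 years.

Δt = 105 years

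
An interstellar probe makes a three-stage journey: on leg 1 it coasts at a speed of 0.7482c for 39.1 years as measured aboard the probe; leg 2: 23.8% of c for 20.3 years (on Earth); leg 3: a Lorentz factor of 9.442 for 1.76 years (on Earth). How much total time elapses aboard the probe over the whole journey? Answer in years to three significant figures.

τ = 59.0 years

Leg 1: 39.1 years is already measured aboard the probe.
Leg 2: β = 0.238; γ = 1/√(1 − 0.238²) = 1/√0.9434 = 1.030; τ_2 = 20.3/1.030 = 19.72 years.
Leg 3: γ = 9.442; τ_3 = 1.76/9.442 = 0.1864 years.
Total: 39.10 + 19.72 + 0.1864 years.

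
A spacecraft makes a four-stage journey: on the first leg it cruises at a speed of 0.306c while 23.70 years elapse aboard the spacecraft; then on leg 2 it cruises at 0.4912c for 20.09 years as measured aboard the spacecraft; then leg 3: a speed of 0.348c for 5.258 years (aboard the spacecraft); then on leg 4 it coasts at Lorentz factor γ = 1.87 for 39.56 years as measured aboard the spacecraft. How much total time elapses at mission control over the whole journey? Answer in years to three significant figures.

Δt = 128 years

Leg 1: γ = 1/√(1 − 0.306²) = 1/√0.9064 = 1.050; Δt_1 = 1.050 × 23.70 = 24.89 years.
Leg 2: γ = 1/√(1 − 0.4912²) = 1/√0.7587 = 1.148; Δt_2 = 1.148 × 20.09 = 23.06 years.
Leg 3: γ = 1/√(1 − 0.348²) = 1/√0.8789 = 1.067; Δt_3 = 1.067 × 5.258 = 5.609 years.
Leg 4: γ = 1.87; Δt_4 = 1.870 × 39.56 = 73.98 years.
Total: 24.89 + 23.06 + 5.609 + 73.98 years.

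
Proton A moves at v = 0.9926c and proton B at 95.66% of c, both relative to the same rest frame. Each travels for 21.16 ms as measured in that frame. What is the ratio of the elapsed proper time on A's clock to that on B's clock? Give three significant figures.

τ_A/τ_B = 0.417

A: γ = 1/√(1 − 0.9926²) = 1/√0.01475 = 8.235. B: β = 0.9566; γ = 1/√(1 − 0.9566²) = 1/√0.08492 = 3.432.
τ_A/τ_B = γ_B/γ_A = 3.432/8.235 = 0.4167, so τ_A/τ_B = 0.4167.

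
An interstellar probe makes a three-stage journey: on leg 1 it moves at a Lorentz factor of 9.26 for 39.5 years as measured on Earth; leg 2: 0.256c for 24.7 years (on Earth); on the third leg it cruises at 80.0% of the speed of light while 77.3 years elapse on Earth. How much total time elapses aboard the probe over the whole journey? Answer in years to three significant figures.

τ = 74.5 years

Leg 1: γ = 9.26; τ_1 = 39.5/9.260 = 4.266 years.
Leg 2: γ = 1/√(1 − 0.256²) = 1/√0.9345 = 1.034; τ_2 = 24.7/1.034 = 23.88 years.
Leg 3: β = 0.800; γ = 1/√(1 − 0.800²) = 1/√0.3600 = 1.667; τ_3 = 77.3/1.667 = 46.38 years.
Total: 4.266 + 23.88 + 46.38 years.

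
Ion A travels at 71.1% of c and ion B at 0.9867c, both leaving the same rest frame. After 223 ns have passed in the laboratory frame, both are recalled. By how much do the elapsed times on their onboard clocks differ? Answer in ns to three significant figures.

A: β = 0.711; γ = 1/√(1 − 0.711²) = 1/√0.4945 = 1.422; τ_A = 223/1.422 = 156.8 ns.
B: γ = 1/√(1 − 0.9867²) = 1/√0.02642 = 6.152; τ_B = 223/6.152 = 36.25 ns.

|τ_A − τ_B| = 121 ns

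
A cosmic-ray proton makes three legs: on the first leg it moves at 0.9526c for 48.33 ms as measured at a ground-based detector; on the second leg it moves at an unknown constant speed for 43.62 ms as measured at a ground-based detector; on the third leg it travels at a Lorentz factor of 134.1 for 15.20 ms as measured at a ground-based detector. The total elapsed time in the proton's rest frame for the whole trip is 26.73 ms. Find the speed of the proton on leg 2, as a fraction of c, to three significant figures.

Leg 1: γ = 1/√(1 − 0.9526²) = 1/√0.09255 = 3.287; τ_1 = 48.33/3.287 = 14.70 ms.
Leg 2: speed unknown; τ_2 = 43.62/γ_2.
Leg 3: γ = 134.1; τ_3 = 15.20/134.1 = 0.1133 ms.
Total proper time: 14.70 + τ_2 + 0.1133 = 26.73, so τ_2 = 26.73 − 14.82 = 11.91 ms.
γ_2 = 43.62/11.91 = 3.661; β = √(1 − 1/γ²) = √0.9254.

β = 0.962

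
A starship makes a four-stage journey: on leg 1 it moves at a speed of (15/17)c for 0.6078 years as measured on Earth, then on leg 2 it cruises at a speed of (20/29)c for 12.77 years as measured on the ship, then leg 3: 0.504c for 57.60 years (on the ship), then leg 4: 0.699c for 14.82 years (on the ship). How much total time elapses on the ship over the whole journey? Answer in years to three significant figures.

Leg 1: γ = 1/√(1 − (15/17)²) = 17/8 = 2.125; τ_1 = 0.6078/2.125 = 0.2860 years.
Leg 2: 12.77 years is already measured on the ship.
Leg 3: 57.60 years is already measured on the ship.
Leg 4: 14.82 years is already measured on the ship.
Total: 0.2860 + 12.77 + 57.60 + 14.82 years.

τ = 85.5 years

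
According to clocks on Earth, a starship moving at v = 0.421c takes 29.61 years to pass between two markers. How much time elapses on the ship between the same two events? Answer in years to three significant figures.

γ = 1/√(1 − 0.421²) = 1/√0.8228 = 1.102
The interval measured on Earth is the dilated one; the clock on the ship measures the proper time τ = Δt/γ = 29.61/1.102 years.

τ = 26.9 years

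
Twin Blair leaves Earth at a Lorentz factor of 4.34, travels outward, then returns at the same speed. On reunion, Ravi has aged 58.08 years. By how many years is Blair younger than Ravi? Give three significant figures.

γ = 4.34
Blair's elapsed proper time: τ = 58.08/4.340 = 13.38 years.
Age gap = Δt − τ = 58.08 − 13.38 years.

Δt − τ = 44.7 years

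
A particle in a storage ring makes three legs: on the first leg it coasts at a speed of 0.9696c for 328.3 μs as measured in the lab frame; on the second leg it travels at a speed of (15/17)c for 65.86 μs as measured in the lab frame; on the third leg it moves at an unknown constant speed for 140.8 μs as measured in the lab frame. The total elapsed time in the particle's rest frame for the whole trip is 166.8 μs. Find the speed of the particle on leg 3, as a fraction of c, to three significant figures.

Leg 1: γ = 1/√(1 − 0.9696²) = 1/√0.05988 = 4.087; τ_1 = 328.3/4.087 = 80.33 μs.
Leg 2: γ = 1/√(1 − (15/17)²) = 17/8 = 2.125; τ_2 = 65.86/2.125 = 30.99 μs.
Leg 3: speed unknown; τ_3 = 140.8/γ_3.
Total proper time: 80.33 + 30.99 + τ_3 = 166.8, so τ_3 = 166.8 − 111.3 = 55.47 μs.
γ_3 = 140.8/55.47 = 2.538; β = √(1 − 1/γ²) = √0.8448.

β = 0.919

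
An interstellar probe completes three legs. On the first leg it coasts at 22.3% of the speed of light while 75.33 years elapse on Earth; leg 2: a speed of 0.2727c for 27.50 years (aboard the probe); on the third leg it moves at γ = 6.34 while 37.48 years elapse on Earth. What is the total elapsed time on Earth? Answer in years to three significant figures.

Leg 1: 75.33 years is already measured on Earth.
Leg 2: γ = 1/√(1 − 0.2727²) = 1/√0.9256 = 1.039; Δt_2 = 1.039 × 27.50 = 28.58 years.
Leg 3: 37.48 years is already measured on Earth.
Total: 75.33 + 28.58 + 37.48 years.

Δt = 141 years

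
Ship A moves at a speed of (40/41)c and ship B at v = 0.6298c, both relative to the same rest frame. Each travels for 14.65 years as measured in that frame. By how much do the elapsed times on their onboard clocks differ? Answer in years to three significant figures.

A: γ = 1/√(1 − (40/41)²) = 41/9 ≈ 4.556; τ_A = 14.65/4.556 = 3.216 years.
B: γ = 1/√(1 − 0.6298²) = 1/√0.6034 = 1.287; τ_B = 14.65/1.287 = 11.38 years.

|τ_A − τ_B| = 8.16 years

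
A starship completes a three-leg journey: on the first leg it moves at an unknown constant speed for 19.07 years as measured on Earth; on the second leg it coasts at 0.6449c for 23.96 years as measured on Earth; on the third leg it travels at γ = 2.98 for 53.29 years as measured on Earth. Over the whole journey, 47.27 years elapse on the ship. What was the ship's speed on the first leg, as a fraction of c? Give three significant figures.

Leg 1: speed unknown; τ_1 = 19.07/γ_1.
Leg 2: γ = 1/√(1 − 0.6449²) = 1/√0.5841 = 1.308; τ_2 = 23.96/1.308 = 18.31 years.
Leg 3: γ = 2.98; τ_3 = 53.29/2.980 = 17.88 years.
Total proper time: τ_1 + 18.31 + 17.88 = 47.27, so τ_1 = 47.27 − 36.19 = 11.08 years.
γ_1 = 19.07/11.08 = 1.722; β = √(1 − 1/γ²) = √0.6627.

β = 0.814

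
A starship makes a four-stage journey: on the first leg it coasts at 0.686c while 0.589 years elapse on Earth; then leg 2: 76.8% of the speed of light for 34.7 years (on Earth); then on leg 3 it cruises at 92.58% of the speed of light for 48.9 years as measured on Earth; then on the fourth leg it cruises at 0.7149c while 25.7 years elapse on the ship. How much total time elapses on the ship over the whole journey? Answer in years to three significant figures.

Leg 1: γ = 1/√(1 − 0.686²) = 1/√0.5294 = 1.374; τ_1 = 0.589/1.374 = 0.4286 years.
Leg 2: β = 0.768; γ = 1/√(1 − 0.768²) = 1/√0.4102 = 1.561; τ_2 = 34.7/1.561 = 22.22 years.
Leg 3: β = 0.9258; γ = 1/√(1 − 0.9258²) = 1/√0.1429 = 2.645; τ_3 = 48.9/2.645 = 18.48 years.
Leg 4: 25.7 years is already measured on the ship.
Total: 0.4286 + 22.22 + 18.48 + 25.70 years.

τ = 66.8 years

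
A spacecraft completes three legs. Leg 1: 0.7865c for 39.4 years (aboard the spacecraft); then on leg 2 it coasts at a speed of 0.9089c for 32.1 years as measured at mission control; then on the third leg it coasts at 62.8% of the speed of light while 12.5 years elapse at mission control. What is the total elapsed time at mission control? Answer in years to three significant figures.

Leg 1: γ = 1/√(1 − 0.7865²) = 1/√0.3814 = 1.619; Δt_1 = 1.619 × 39.4 = 63.80 years.
Leg 2: 32.1 years is already measured at mission control.
Leg 3: 12.5 years is already measured at mission control.
Total: 63.80 + 32.10 + 12.50 years.

Δt = 108 years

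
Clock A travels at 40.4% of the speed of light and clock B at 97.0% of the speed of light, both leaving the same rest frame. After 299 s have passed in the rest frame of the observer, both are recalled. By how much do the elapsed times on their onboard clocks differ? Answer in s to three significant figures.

A: β = 0.404; γ = 1/√(1 − 0.404²) = 1/√0.8368 = 1.093; τ_A = 299/1.093 = 273.5 s.
B: β = 0.970; γ = 1/√(1 − 0.970²) = 1/√0.05910 = 4.113; τ_B = 299/4.113 = 72.69 s.

|τ_A − τ_B| = 201 s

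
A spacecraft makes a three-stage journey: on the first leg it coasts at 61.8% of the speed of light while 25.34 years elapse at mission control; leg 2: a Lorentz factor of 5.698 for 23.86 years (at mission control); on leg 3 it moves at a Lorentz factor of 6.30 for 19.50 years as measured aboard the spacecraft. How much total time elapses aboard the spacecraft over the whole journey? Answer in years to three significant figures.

Leg 1: β = 0.618; γ = 1/√(1 − 0.618²) = 1/√0.6181 = 1.272; τ_1 = 25.34/1.272 = 19.92 years.
Leg 2: γ = 5.698; τ_2 = 23.86/5.698 = 4.187 years.
Leg 3: 19.50 years is already measured aboard the spacecraft.
Total: 19.92 + 4.187 + 19.50 years.

τ = 43.6 years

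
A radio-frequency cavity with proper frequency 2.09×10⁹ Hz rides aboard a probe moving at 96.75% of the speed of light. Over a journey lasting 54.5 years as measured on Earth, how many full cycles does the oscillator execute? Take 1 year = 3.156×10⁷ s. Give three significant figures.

N = 9.09×10¹⁷

β = 0.9675; γ = 1/√(1 − 0.9675²) = 1/√0.06394 = 3.955
The oscillator's own cycle count is N = f × τ where τ is the proper time aboard the probe. τ = Δt/γ = 54.5/3.955 = 13.78 years = 4.349×10⁸ s.
N = 2.09×10⁹ × 4.349×10⁸ = 9.090×10¹⁷.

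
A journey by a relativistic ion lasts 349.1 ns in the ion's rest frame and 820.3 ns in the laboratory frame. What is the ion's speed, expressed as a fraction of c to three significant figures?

The proper time is measured in the ion's rest frame (both events occur at the ion's location); Δt is measured in the laboratory frame. γ = Δt/τ = 820.3/349.1 = 2.350.
β = √(1 − 1/γ²) = √(1 − 0.1811) = √0.8189

β = 0.905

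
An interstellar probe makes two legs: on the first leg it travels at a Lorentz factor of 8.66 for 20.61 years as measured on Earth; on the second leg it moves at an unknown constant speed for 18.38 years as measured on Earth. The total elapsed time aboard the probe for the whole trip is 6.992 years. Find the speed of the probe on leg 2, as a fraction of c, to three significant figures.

β = 0.968

Leg 1: γ = 8.66; τ_1 = 20.61/8.660 = 2.380 years.
Leg 2: speed unknown; τ_2 = 18.38/γ_2.
Total proper time: 2.380 + τ_2 = 6.992, so τ_2 = 6.992 − 2.380 = 4.612 years.
γ_2 = 18.38/4.612 = 3.985; β = √(1 − 1/γ²) = √0.9370.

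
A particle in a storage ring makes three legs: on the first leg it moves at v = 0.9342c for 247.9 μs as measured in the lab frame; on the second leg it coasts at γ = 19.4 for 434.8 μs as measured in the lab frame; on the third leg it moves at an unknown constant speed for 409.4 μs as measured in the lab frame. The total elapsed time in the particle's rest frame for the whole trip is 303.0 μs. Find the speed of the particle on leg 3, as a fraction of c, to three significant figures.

β = 0.883

Leg 1: γ = 1/√(1 − 0.9342²) = 1/√0.1273 = 2.803; τ_1 = 247.9/2.803 = 88.44 μs.
Leg 2: γ = 19.4; τ_2 = 434.8/19.40 = 22.41 μs.
Leg 3: speed unknown; τ_3 = 409.4/γ_3.
Total proper time: 88.44 + 22.41 + τ_3 = 303.0, so τ_3 = 303.0 − 110.9 = 192.1 μs.
γ_3 = 409.4/192.1 = 2.131; β = √(1 − 1/γ²) = √0.7797.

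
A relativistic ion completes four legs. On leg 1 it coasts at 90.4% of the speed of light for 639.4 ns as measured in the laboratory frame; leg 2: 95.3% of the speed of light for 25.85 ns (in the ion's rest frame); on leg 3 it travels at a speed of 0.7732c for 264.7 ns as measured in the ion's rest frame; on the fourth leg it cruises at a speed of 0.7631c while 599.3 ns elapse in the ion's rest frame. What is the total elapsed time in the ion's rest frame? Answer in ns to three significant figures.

τ = 1160 ns

Leg 1: β = 0.904; γ = 1/√(1 − 0.904²) = 1/√0.1828 = 2.339; τ_1 = 639.4/2.339 = 273.4 ns.
Leg 2: 25.85 ns is already measured in the ion's rest frame.
Leg 3: 264.7 ns is already measured in the ion's rest frame.
Leg 4: 599.3 ns is already measured in the ion's rest frame.
Total: 273.4 + 25.85 + 264.7 + 599.3 ns.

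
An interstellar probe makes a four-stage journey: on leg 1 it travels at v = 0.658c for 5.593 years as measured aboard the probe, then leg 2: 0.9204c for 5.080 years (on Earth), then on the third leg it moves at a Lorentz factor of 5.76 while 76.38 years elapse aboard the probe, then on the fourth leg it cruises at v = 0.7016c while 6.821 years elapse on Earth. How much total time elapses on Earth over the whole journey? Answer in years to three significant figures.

Δt = 459 years

Leg 1: γ = 1/√(1 − 0.658²) = 1/√0.5670 = 1.328; Δt_1 = 1.328 × 5.593 = 7.427 years.
Leg 2: 5.080 years is already measured on Earth.
Leg 3: γ = 5.76; Δt_3 = 5.760 × 76.38 = 439.9 years.
Leg 4: 6.821 years is already measured on Earth.
Total: 7.427 + 5.080 + 439.9 + 6.821 years.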